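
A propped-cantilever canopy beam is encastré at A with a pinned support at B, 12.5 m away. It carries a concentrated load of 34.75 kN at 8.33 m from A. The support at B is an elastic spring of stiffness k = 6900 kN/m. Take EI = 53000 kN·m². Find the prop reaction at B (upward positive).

Remove the prop at B; the released (primary) structure is a cantilever built in at A.
Deflection at B on the released cantilever, summing each load's contribution:
  point load 34.75 at a = 8.33: Pa²(3L − a)/(6EI) = 11723/EI
Tip deflection under a unit load at B: L³/(3EI) = 651/EI.
With EI = 53000 kN·m²: δ_0 = 0.22118 m and δ_{BB} = 0.012284 m/kN.
Compatibility — the spring shortens by R_B/k under the reaction it provides: δ_0 − R_B·δ_{BB} = R_B/k. With 1/k = 0.000145 m/kN, R_B = δ_0 / (δ_{BB} + 1/k) = 0.22118 / (0.012284 + 0.000145) = 17.8 kN.

R_B = 17.8 kN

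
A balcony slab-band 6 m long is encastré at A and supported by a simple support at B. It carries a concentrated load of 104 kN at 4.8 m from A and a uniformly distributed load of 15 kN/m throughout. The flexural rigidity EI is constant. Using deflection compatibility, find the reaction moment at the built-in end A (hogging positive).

Take the reaction at B as the redundant and release it; the primary structure is a cantilever fixed at A.
Downward deflection at the released point B due to the loads:
  point load 104 at a = 4.8: Pa²(3L − a)/(6EI) = 5272/EI
  UDL 15: wL⁴/(8EI) = 2430/EI
  δ_0 = 7702/EI
Tip deflection under a unit load at B: L³/(3EI) = 72/EI.
Compatibility at B: δ_0 − R_B·δ_{BB} = 0, so R_B = 7702/72 = 107 kN.
Moment equilibrium about A: M_A = Σ(load moments about A) − R_B·L = 769.2 − 107×6 = 127.4 kN·m.

M_A = 127.4 kN·m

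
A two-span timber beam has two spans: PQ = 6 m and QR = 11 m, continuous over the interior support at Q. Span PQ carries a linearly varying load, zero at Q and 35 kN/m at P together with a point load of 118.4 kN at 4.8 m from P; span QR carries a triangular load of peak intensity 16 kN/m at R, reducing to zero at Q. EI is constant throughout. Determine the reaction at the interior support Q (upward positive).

R_Q = 193.9 kN

Take M_Q as the redundant. Released structure: two simple spans PQ and QR with a hinge at Q.
Rotations at Q on the released spans (each span's end-slope, ×1/EI):
  span PQ: triangular load, peak 35: 7w₀L³/(360EI) = 147/EI
  span PQ: point load 118.4 at a = 4.8: Pab(L + a)/(6LEI) = 204.6/EI
  span QR: triangular load, peak 16: 7w₀L³/(360EI) = 414.1/EI
  relative rotation θ_0 = (351.6 + 414.1)/EI = 765.7/EI
A unit hogging moment at Q produces rotation L₁/(3EI) + L₂/(3EI) = 5.667/EI.
Slope continuity at Q: θ_0 = M_Q·5.667/EI, so M_Q = 765.7/5.667 = 135.1 kN·m (hogging).
Span PQ, ΣM about P with M_Q applied at Q: R_Q^{PQ}·6 = 778.3 + 135.1, so R_Q^{PQ} = 152.2 kN and R_P = 223.4 − 152.2 = 71.16 kN.
Span QR, ΣM about R: R_Q^{QR}·11 = 322.7 + 135.1, so R_Q^{QR} = 41.62 kN and R_R = 88 − 41.62 = 46.38 kN.
R_Q = 152.2 + 41.62 = 193.9 kN.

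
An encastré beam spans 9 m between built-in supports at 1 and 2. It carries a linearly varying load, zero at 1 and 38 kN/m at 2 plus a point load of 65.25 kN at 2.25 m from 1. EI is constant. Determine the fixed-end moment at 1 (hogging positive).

Release both end moments; the primary structure is a simply-supported span 12 with redundants M_1 and M_2.
End rotations of the released simple span under the applied load (×1/EI):
  at 1: triangular load, peak 38: 7w₀L³/(360EI) = 538.6/EI
  at 2: triangular load, peak 38: w₀L³/(45EI) = 615.6/EI
  at 1: point load 65.25 at a = 2.25: Pab(L + b)/(6LEI) = 289/EI
  at 2: point load 65.25 at a = 2.25: Pab(L + a)/(6LEI) = 206.5/EI
  θ_10 = 827.7/EI,  θ_20 = 822.1/EI
Flexibility coefficients: a unit moment at one end gives L/(3EI) there and L/(6EI) at the far end, so f₁₁ = f₂₂ = 3/EI and f₁₂ = f₂₁ = 1.5/EI.
Compatibility — zero rotation at each built-in end:
  3 M_1 + 1.5 M_2 = 827.7
  1.5 M_1 + 3 M_2 = 822.1
Solving the pair gives M_1 = 185.2 kN·m and M_2 = 181.4 kN·m (hogging).

M_1 = 185.2 kN·m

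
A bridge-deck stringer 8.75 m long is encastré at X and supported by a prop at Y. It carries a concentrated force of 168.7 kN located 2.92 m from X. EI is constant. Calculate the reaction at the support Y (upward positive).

Choose R_Y as the redundant. The primary structure is the cantilever fixed at X.
Primary-structure tip deflection at Y by superposition:
  point load 168.7 at a = 2.92: Pa²(3L − a)/(6EI) = 5593/EI
Tip deflection under a unit load at Y: L³/(3EI) = 223.3/EI.
Compatibility at Y: δ_0 − R_Y·δ_{YY} = 0, so R_Y = 5593/223.3 = 25.05 kN.

R_Y = 25.05 kN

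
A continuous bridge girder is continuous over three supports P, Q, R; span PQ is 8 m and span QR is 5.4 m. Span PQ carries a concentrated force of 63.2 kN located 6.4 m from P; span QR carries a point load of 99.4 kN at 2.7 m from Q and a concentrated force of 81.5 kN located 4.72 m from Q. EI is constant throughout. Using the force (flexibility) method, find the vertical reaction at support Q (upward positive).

Release continuity at Q by inserting a hinge; the redundant is the internal moment M_Q. The primary structure is two simply-supported spans PQ and QR.
End slopes at the hinge Q, treating each span as simply supported:
  span PQ: point load 63.2 at a = 6.4: Pab(L + a)/(6LEI) = 194.2/EI
  span QR: point load 99.4 at a = 2.7: Pab(L + b)/(6LEI) = 181.2/EI
  span QR: point load 81.5 at a = 4.72: Pab(L + b)/(6LEI) = 49.09/EI
  relative rotation θ_0 = (194.2 + 230.2)/EI = 424.4/EI
A unit hogging moment at Q produces rotation L₁/(3EI) + L₂/(3EI) = 4.467/EI.
Slope continuity at Q: θ_0 = M_Q·4.467/EI, so M_Q = 424.4/4.467 = 95.01 kN·m (hogging).
Span PQ, ΣM about P with M_Q applied at Q: R_Q^{PQ}·8 = 404.5 + 95.01, so R_Q^{PQ} = 62.44 kN and R_P = 63.2 − 62.44 = 0.7633 kN.
Span QR, ΣM about R: R_Q^{QR}·5.4 = 323.8 + 95.01, so R_Q^{QR} = 77.56 kN and R_R = 180.9 − 77.56 = 103.3 kN.
R_Q = 62.44 + 77.56 = 140 kN.

R_Q = 140 kN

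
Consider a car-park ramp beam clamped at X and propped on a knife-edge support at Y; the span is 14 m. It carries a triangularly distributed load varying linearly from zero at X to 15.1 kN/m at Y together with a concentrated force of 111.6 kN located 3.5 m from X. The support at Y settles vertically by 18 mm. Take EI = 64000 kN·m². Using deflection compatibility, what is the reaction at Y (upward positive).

Release the roller at Y. Primary structure: cantilever fixed at X.
Primary-structure tip deflection at Y by superposition:
  triangular load, peak 15.1 at the free end: 11w₀L⁴/(120EI) = 53174/EI
  point load 111.6 at a = 3.5: Pa²(3L − a)/(6EI) = 8772/EI
  δ_0 = 61946/EI
Flexibility coefficient — unit upward force at Y: δ_{YY} = L³/(3EI) = 914.7/EI.
With EI = 64000 kN·m²: δ_0 = 0.96791 m and δ_{YY} = 0.014292 m/kN.
Compatibility — the beam at Y must follow the support down by 0.018 m: δ_0 − R_Y·δ_{YY} = 0.018, so R_Y = (0.96791 − 0.018)/0.014292 = 66.47 kN.

R_Y = 66.47 kN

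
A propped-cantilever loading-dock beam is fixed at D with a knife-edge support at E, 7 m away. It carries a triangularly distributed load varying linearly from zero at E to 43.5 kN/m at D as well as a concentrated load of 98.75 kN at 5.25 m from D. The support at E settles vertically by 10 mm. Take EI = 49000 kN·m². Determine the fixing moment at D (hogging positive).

M_D = 253.1 kN·m

Take the reaction at E as the redundant and release it; the primary structure is a cantilever fixed at D.
Free-end deflection of the primary structure under the applied loading (downward +):
  triangular load, peak 43.5 at the fixed end: w₀L⁴/(30EI) = 3481/EI
  point load 98.75 at a = 5.25: Pa²(3L − a)/(6EI) = 7145/EI
  δ_0 = 10626/EI
Tip deflection under a unit load at E: L³/(3EI) = 114.3/EI.
With EI = 49000 kN·m²: δ_0 = 0.21686 m and δ_{EE} = 0.002333 m/kN.
Compatibility — the beam at E must follow the support down by 0.01 m: δ_0 − R_E·δ_{EE} = 0.01, so R_E = (0.21686 − 0.01)/0.002333 = 88.65 kN.
Moment equilibrium about D: M_D = Σ(load moments about D) − R_E·L = 873.7 − 88.65×7 = 253.1 kN·m.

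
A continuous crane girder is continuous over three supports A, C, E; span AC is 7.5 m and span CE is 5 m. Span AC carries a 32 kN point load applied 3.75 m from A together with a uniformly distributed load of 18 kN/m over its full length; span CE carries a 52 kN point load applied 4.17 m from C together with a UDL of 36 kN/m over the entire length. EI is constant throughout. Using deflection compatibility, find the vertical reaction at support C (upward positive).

Take M_C as the redundant. Released structure: two simple spans AC and CE with a hinge at C.
End slopes at the hinge C, treating each span as simply supported:
  span AC: point load 32 at a = 3.75: Pab(L + a)/(6LEI) = 112.5/EI
  span AC: UDL 18: wL³/(24EI) = 316.4/EI
  span CE: point load 52 at a = 4.17: Pab(L + b)/(6LEI) = 34.98/EI
  span CE: UDL 36: wL³/(24EI) = 187.5/EI
  relative rotation θ_0 = (428.9 + 222.5)/EI = 651.4/EI
A unit hogging moment at C produces rotation L₁/(3EI) + L₂/(3EI) = 4.167/EI.
Compatibility: M_C·(L₁+L₂)/(3EI) = θ_0, giving M_C = 156.3 kN·m (hogging).
Span AC, ΣM about A with M_C applied at C: R_C^{AC}·7.5 = 626.2 + 156.3, so R_C^{AC} = 104.3 kN and R_A = 167 − 104.3 = 62.66 kN.
Span CE, ΣM about E: R_C^{CE}·5 = 493.2 + 156.3, so R_C^{CE} = 129.9 kN and R_E = 232 − 129.9 = 102.1 kN.
R_C = 104.3 + 129.9 = 234.2 kN.

R_C = 234.2 kN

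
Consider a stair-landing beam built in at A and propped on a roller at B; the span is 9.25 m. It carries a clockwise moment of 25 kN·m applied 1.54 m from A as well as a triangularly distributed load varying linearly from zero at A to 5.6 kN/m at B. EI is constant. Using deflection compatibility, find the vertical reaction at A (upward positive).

R_A = 10.42 kN

Choose R_B as the redundant. The primary structure is the cantilever fixed at A.
Deflection at B on the released cantilever, summing each load's contribution:
  clockwise couple 25 at a = 1.54: M₀a(2L − a)/(2EI) = 326.5/EI
  triangular load, peak 5.6 at the free end: 11w₀L⁴/(120EI) = 3758/EI
  δ_0 = 4085/EI
Tip deflection under a unit load at B: L³/(3EI) = 263.8/EI.
The prop prevents deflection at B: R_B = δ_0/δ_{BB} = 4085/263.8 = 15.48 kN.
Vertical equilibrium: R_A = ΣP − R_B = 25.9 − 15.48 = 10.42 kN.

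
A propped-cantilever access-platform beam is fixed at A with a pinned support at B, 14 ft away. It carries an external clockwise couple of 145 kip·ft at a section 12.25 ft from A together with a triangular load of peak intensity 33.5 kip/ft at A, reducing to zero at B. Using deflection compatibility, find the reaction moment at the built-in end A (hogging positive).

Take the reaction at B as the redundant and release it; the primary structure is a cantilever fixed at A.
Primary-structure tip deflection at B by superposition:
  clockwise couple 145 at a = 12.25: M₀a(2L − a)/(2EI) = 13988/EI
  triangular load, peak 33.5 at the fixed end: w₀L⁴/(30EI) = 42898/EI
  δ_0 = 56886/EI
Tip deflection under a unit load at B: L³/(3EI) = 914.7/EI.
The prop prevents deflection at B: R_B = δ_0/δ_{BB} = 56886/914.7 = 62.19 kip.
Moment equilibrium about A: M_A = Σ(load moments about A) − R_B·L = 1239 − 62.19×14 = 368.6 kip·ft.

M_A = 368.6 kip·ft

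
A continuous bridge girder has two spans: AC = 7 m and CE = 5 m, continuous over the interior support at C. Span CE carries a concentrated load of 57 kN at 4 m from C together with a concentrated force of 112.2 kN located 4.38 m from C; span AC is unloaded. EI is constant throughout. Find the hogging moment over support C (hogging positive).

Release continuity at C by inserting a hinge; the redundant is the internal moment M_C. The primary structure is two simply-supported spans AC and CE.
Discontinuity in slope at C on the released structure — sum the simple-span end rotations:
  span CE: point load 57 at a = 4: Pab(L + b)/(6LEI) = 45.6/EI
  span CE: point load 112.2 at a = 4.38: Pab(L + b)/(6LEI) = 57.08/EI
  relative rotation θ_0 = (0 + 102.7)/EI = 102.7/EI
A unit hogging moment at C produces rotation L₁/(3EI) + L₂/(3EI) = 4/EI.
Slope continuity at C: θ_0 = M_C·4/EI, so M_C = 102.7/4 = 25.67 kN·m (hogging).

M_C = 25.67 kN·m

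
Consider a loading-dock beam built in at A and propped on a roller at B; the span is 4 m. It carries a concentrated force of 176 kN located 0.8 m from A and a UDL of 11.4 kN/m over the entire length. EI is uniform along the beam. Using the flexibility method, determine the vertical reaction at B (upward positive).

Release the roller at B. Primary structure: cantilever fixed at A.
Primary-structure tip deflection at B by superposition:
  point load 176 at a = 0.8: Pa²(3L − a)/(6EI) = 210.3/EI
  UDL 11.4: wL⁴/(8EI) = 364.8/EI
  δ_0 = 575.1/EI
Tip deflection under a unit load at B: L³/(3EI) = 21.33/EI.
Compatibility at B: δ_0 − R_B·δ_{BB} = 0, so R_B = 575.1/21.33 = 26.96 kN.

R_B = 26.96 kN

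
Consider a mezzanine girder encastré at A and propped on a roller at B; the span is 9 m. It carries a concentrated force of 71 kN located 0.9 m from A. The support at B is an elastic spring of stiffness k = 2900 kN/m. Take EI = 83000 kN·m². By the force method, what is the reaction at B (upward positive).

R_B = 0.921 kN

Take the reaction at B as the redundant and release it; the primary structure is a cantilever fixed at A.
Downward deflection at the released point B due to the loads:
  point load 71 at a = 0.9: Pa²(3L − a)/(6EI) = 250.2/EI
Flexibility coefficient — unit upward force at B: δ_{BB} = L³/(3EI) = 243/EI.
With EI = 83000 kN·m²: δ_0 = 0.003014 m and δ_{BB} = 0.002928 m/kN.
Compatibility — the spring shortens by R_B/k under the reaction it provides: δ_0 − R_B·δ_{BB} = R_B/k. With 1/k = 0.000345 m/kN, R_B = δ_0 / (δ_{BB} + 1/k) = 0.003014 / (0.002928 + 0.000345) = 0.921 kN.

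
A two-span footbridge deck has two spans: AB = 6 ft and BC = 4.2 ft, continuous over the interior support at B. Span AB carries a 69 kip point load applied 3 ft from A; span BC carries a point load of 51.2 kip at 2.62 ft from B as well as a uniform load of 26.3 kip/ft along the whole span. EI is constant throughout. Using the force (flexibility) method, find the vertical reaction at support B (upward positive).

R_B = 142.9 kip

Release continuity at B by inserting a hinge; the redundant is the internal moment M_B. The primary structure is two simply-supported spans AB and BC.
Discontinuity in slope at B on the released structure — sum the simple-span end rotations:
  span AB: point load 69 at a = 3: Pab(L + a)/(6LEI) = 155.2/EI
  span BC: point load 51.2 at a = 2.62: Pab(L + b)/(6LEI) = 48.61/EI
  span BC: UDL 26.3: wL³/(24EI) = 81.19/EI
  relative rotation θ_0 = (155.2 + 129.8)/EI = 285.1/EI
A unit hogging moment at B produces rotation L₁/(3EI) + L₂/(3EI) = 3.4/EI.
Slope continuity at B: θ_0 = M_B·3.4/EI, so M_B = 285.1/3.4 = 83.84 kip·ft (hogging).
Span AB, ΣM about A with M_B applied at B: R_B^{AB}·6 = 207 + 83.84, so R_B^{AB} = 48.47 kip and R_A = 69 − 48.47 = 20.53 kip.
Span BC, ΣM about C: R_B^{BC}·4.2 = 312.9 + 83.84, so R_B^{BC} = 94.45 kip and R_C = 161.7 − 94.45 = 67.21 kip.
R_B = 48.47 + 94.45 = 142.9 kip.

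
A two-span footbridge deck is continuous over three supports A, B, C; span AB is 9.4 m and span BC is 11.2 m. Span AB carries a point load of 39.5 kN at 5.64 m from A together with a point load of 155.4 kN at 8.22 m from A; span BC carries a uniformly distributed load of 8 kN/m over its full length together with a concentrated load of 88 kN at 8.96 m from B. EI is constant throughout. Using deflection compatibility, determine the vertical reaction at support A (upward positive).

Take M_B as the redundant. Released structure: two simple spans AB and BC with a hinge at B.
Discontinuity in slope at B on the released structure — sum the simple-span end rotations:
  span AB: point load 39.5 at a = 5.64: Pab(L + a)/(6LEI) = 223.4/EI
  span AB: point load 155.4 at a = 8.22: Pab(L + a)/(6LEI) = 470.9/EI
  span BC: UDL 8: wL³/(24EI) = 468.3/EI
  span BC: point load 88 at a = 8.96: Pab(L + b)/(6LEI) = 353.2/EI
  relative rotation θ_0 = (694.3 + 821.5)/EI = 1516/EI
A unit hogging moment at B produces rotation L₁/(3EI) + L₂/(3EI) = 6.867/EI.
Slope continuity at B: θ_0 = M_B·6.867/EI, so M_B = 1516/6.867 = 220.8 kN·m (hogging).
Span AB, ΣM about A with M_B applied at B: R_B^{AB}·9.4 = 1500 + 220.8, so R_B^{AB} = 183.1 kN and R_A = 194.9 − 183.1 = 11.82 kN.

R_A = 11.82 kN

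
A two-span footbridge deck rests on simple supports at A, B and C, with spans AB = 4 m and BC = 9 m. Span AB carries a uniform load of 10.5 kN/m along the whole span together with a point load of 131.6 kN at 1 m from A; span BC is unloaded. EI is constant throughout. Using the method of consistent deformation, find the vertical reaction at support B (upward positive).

Take M_B as the redundant. Released structure: two simple spans AB and BC with a hinge at B.
Rotations at B on the released spans (each span's end-slope, ×1/EI):
  span AB: UDL 10.5: wL³/(24EI) = 28/EI
  span AB: point load 131.6 at a = 1: Pab(L + a)/(6LEI) = 82.25/EI
  relative rotation θ_0 = (110.2 + 0)/EI = 110.2/EI
A unit hogging moment at B produces rotation L₁/(3EI) + L₂/(3EI) = 4.333/EI.
Compatibility: M_B·(L₁+L₂)/(3EI) = θ_0, giving M_B = 25.44 kN·m (hogging).
Span AB, ΣM about A with M_B applied at B: R_B^{AB}·4 = 215.6 + 25.44, so R_B^{AB} = 60.26 kN and R_A = 173.6 − 60.26 = 113.3 kN.
Span BC, ΣM about C: R_B^{BC}·9 = 0 + 25.44, so R_B^{BC} = 2.827 kN and R_C = 0 − 2.827 = -2.827 kN.
R_B = 60.26 + 2.827 = 63.09 kN.

R_B = 63.09 kN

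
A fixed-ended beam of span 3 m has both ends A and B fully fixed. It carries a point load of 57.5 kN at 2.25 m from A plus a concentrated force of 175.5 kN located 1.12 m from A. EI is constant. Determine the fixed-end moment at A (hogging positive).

M_A = 85.28 kN·m

Take the two fixed-end moments M_A, M_B as redundants; the released structure is the simple span AB.
On the primary (simply-supported) span, the end slopes from the loading are:
  at A: point load 57.5 at a = 2.25: Pab(L + b)/(6LEI) = 20.21/EI
  at B: point load 57.5 at a = 2.25: Pab(L + a)/(6LEI) = 28.3/EI
  at A: point load 175.5 at a = 1.12: Pab(L + b)/(6LEI) = 100.2/EI
  at B: point load 175.5 at a = 1.12: Pab(L + a)/(6LEI) = 84.58/EI
  θ_A0 = 120.4/EI,  θ_B0 = 112.9/EI
Flexibility coefficients: a unit moment at one end gives L/(3EI) there and L/(6EI) at the far end, so f₁₁ = f₂₂ = 1/EI and f₁₂ = f₂₁ = 0.5/EI.
Compatibility — zero rotation at each built-in end:
  1 M_A + 0.5 M_B = 120.4
  0.5 M_A + 1 M_B = 112.9
Solving the pair gives M_A = 85.28 kN·m and M_B = 70.24 kN·m (hogging).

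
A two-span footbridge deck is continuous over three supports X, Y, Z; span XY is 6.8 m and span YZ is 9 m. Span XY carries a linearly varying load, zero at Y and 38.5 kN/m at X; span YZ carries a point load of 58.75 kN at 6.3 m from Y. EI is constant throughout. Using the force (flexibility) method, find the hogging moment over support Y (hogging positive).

M_Y = 85.81 kN·m

Take M_Y as the redundant. Released structure: two simple spans XY and YZ with a hinge at Y.
Rotations at Y on the released spans (each span's end-slope, ×1/EI):
  span XY: triangular load, peak 38.5: 7w₀L³/(360EI) = 235.4/EI
  span YZ: point load 58.75 at a = 6.3: Pab(L + b)/(6LEI) = 216.5/EI
  relative rotation θ_0 = (235.4 + 216.5)/EI = 451.9/EI
A unit hogging moment at Y produces rotation L₁/(3EI) + L₂/(3EI) = 5.267/EI.
Compatibility: M_Y·(L₁+L₂)/(3EI) = θ_0, giving M_Y = 85.81 kN·m (hogging).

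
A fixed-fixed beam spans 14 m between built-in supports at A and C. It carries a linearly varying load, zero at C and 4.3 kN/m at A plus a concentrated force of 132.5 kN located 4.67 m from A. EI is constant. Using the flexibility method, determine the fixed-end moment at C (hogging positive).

M_C = 165.6 kN·m

Take the two fixed-end moments M_A, M_C as redundants; the released structure is the simple span AC.
End rotations of the released simple span under the applied load (×1/EI):
  at A: triangular load, peak 4.3: w₀L³/(45EI) = 262.2/EI
  at C: triangular load, peak 4.3: 7w₀L³/(360EI) = 229.4/EI
  at A: point load 132.5 at a = 4.67: Pab(L + b)/(6LEI) = 1603/EI
  at C: point load 132.5 at a = 4.67: Pab(L + a)/(6LEI) = 1283/EI
  θ_A0 = 1866/EI,  θ_C0 = 1513/EI
Flexibility coefficients: a unit moment at one end gives L/(3EI) there and L/(6EI) at the far end, so f₁₁ = f₂₂ = 4.667/EI and f₁₂ = f₂₁ = 2.333/EI.
Compatibility — zero rotation at each built-in end:
  4.667 M_A + 2.333 M_C = 1866
  2.333 M_A + 4.667 M_C = 1513
Solving the pair gives M_A = 317 kN·m and M_C = 165.6 kN·m (hogging).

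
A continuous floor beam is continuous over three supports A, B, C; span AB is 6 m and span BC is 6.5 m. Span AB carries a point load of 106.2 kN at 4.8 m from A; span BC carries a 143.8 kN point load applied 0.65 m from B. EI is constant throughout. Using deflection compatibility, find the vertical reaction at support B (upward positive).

R_B = 241.8 kN

Take M_B as the redundant. Released structure: two simple spans AB and BC with a hinge at B.
Rotations at B on the released spans (each span's end-slope, ×1/EI):
  span AB: point load 106.2 at a = 4.8: Pab(L + a)/(6LEI) = 183.5/EI
  span BC: point load 143.8 at a = 0.65: Pab(L + b)/(6LEI) = 173.2/EI
  relative rotation θ_0 = (183.5 + 173.2)/EI = 356.7/EI
A unit hogging moment at B produces rotation L₁/(3EI) + L₂/(3EI) = 4.167/EI.
Slope continuity at B: θ_0 = M_B·4.167/EI, so M_B = 356.7/4.167 = 85.6 kN·m (hogging).
Span AB, ΣM about A with M_B applied at B: R_B^{AB}·6 = 509.8 + 85.6, so R_B^{AB} = 99.23 kN and R_A = 106.2 − 99.23 = 6.973 kN.
Span BC, ΣM about C: R_B^{BC}·6.5 = 841.2 + 85.6, so R_B^{BC} = 142.6 kN and R_C = 143.8 − 142.6 = 1.211 kN.
R_B = 99.23 + 142.6 = 241.8 kN.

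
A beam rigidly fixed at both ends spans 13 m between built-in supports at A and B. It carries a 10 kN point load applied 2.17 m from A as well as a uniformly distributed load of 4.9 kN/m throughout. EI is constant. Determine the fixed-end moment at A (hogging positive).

M_A = 84.07 kN·m

Take the two fixed-end moments M_A, M_B as redundants; the released structure is the simple span AB.
On the primary (simply-supported) span, the end slopes from the loading are:
  at A: point load 10 at a = 2.17: Pab(L + b)/(6LEI) = 71.8/EI
  at B: point load 10 at a = 2.17: Pab(L + a)/(6LEI) = 45.71/EI
  at A: UDL 4.9: wL³/(24EI) = 448.6/EI
  at B: UDL 4.9: wL³/(24EI) = 448.6/EI
  θ_A0 = 520.4/EI,  θ_B0 = 494.3/EI
Flexibility coefficients: a unit moment at one end gives L/(3EI) there and L/(6EI) at the far end, so f₁₁ = f₂₂ = 4.333/EI and f₁₂ = f₂₁ = 2.167/EI.
Compatibility — zero rotation at each built-in end:
  4.333 M_A + 2.167 M_B = 520.4
  2.167 M_A + 4.333 M_B = 494.3
Solving the pair gives M_A = 84.07 kN·m and M_B = 72.03 kN·m (hogging).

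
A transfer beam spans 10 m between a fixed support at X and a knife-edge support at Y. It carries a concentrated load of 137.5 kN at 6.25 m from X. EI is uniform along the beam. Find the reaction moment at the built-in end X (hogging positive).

Choose R_Y as the redundant. The primary structure is the cantilever fixed at X.
Free-end deflection of the primary structure under the applied loading (downward +):
  point load 137.5 at a = 6.25: Pa²(3L − a)/(6EI) = 21261/EI
Flexibility coefficient — unit upward force at Y: δ_{YY} = L³/(3EI) = 333.3/EI.
The prop prevents deflection at Y: R_Y = δ_0/δ_{YY} = 21261/333.3 = 63.78 kN.
Moment equilibrium about X: M_X = Σ(load moments about X) − R_Y·L = 859.4 − 63.78×10 = 221.6 kN·m.

M_X = 221.6 kN·m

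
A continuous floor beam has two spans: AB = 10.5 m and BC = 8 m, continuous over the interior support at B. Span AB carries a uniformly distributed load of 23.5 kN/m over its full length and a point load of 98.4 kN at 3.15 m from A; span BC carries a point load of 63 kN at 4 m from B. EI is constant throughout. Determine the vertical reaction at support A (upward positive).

R_A = 163.2 kN

Insert a hinge at B; M_B is the redundant, and each span becomes simply supported.
Discontinuity in slope at B on the released structure — sum the simple-span end rotations:
  span AB: UDL 23.5: wL³/(24EI) = 1134/EI
  span AB: point load 98.4 at a = 3.15: Pab(L + a)/(6LEI) = 493.6/EI
  span BC: point load 63 at a = 4: Pab(L + b)/(6LEI) = 252/EI
  relative rotation θ_0 = (1627 + 252)/EI = 1879/EI
A unit hogging moment at B produces rotation L₁/(3EI) + L₂/(3EI) = 6.167/EI.
Compatibility: M_B·(L₁+L₂)/(3EI) = θ_0, giving M_B = 304.7 kN·m (hogging).
Span AB, ΣM about A with M_B applied at B: R_B^{AB}·10.5 = 1605 + 304.7, so R_B^{AB} = 181.9 kN and R_A = 345.1 − 181.9 = 163.2 kN.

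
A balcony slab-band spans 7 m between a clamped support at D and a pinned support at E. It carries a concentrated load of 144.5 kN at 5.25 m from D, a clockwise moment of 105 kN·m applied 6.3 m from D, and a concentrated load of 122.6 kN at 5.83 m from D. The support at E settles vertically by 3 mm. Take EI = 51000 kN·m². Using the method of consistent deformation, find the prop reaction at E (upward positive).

R_E = 204.5 kN

Release the roller at E. Primary structure: cantilever fixed at D.
Primary-structure tip deflection at E by superposition:
  point load 144.5 at a = 5.25: Pa²(3L − a)/(6EI) = 10455/EI
  clockwise couple 105 at a = 6.3: M₀a(2L − a)/(2EI) = 2547/EI
  point load 122.6 at a = 5.83: Pa²(3L − a)/(6EI) = 10536/EI
  δ_0 = 23537/EI
Flexibility coefficient — unit upward force at E: δ_{EE} = L³/(3EI) = 114.3/EI.
With EI = 51000 kN·m²: δ_0 = 0.46151 m and δ_{EE} = 0.002242 m/kN.
Compatibility — the beam at E must follow the support down by 0.003 m: δ_0 − R_E·δ_{EE} = 0.003, so R_E = (0.46151 − 0.003)/0.002242 = 204.5 kN.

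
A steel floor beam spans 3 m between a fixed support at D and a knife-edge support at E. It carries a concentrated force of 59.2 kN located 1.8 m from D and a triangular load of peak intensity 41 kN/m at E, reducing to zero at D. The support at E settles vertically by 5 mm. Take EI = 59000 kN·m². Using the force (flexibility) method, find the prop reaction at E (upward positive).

R_E = 26.62 kN

Take the reaction at E as the redundant and release it; the primary structure is a cantilever fixed at D.
Free-end deflection of the primary structure under the applied loading (downward +):
  point load 59.2 at a = 1.8: Pa²(3L − a)/(6EI) = 230.2/EI
  triangular load, peak 41 at the free end: 11w₀L⁴/(120EI) = 304.4/EI
  δ_0 = 534.6/EI
Tip deflection under a unit load at E: L³/(3EI) = 9/EI.
With EI = 59000 kN·m²: δ_0 = 0.009061 m and δ_{EE} = 0.000153 m/kN.
Compatibility — the beam at E must follow the support down by 0.005 m: δ_0 − R_E·δ_{EE} = 0.005, so R_E = (0.009061 − 0.005)/0.000153 = 26.62 kN.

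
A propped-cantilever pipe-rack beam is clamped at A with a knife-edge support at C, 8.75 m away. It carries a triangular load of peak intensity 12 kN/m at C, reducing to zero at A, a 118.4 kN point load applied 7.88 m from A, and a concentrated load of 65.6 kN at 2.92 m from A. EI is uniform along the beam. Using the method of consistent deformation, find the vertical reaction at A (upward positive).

R_A = 97.09 kN

Remove the prop at C; the released (primary) structure is a cantilever built in at A.
Free-end deflection of the primary structure under the applied loading (downward +):
  triangular load, peak 12 at the free end: 11w₀L⁴/(120EI) = 6448/EI
  point load 118.4 at a = 7.88: Pa²(3L − a)/(6EI) = 22509/EI
  point load 65.6 at a = 2.92: Pa²(3L − a)/(6EI) = 2175/EI
  δ_0 = 31132/EI
Tip deflection under a unit load at C: L³/(3EI) = 223.3/EI.
Compatibility at C: δ_0 − R_C·δ_{CC} = 0, so R_C = 31132/223.3 = 139.4 kN.
Vertical equilibrium: R_A = ΣP − R_C = 236.5 − 139.4 = 97.09 kN.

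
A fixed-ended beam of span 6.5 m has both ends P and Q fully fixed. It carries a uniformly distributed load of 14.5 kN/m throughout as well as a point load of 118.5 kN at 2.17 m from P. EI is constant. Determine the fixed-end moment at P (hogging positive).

Take the two fixed-end moments M_P, M_Q as redundants; the released structure is the simple span PQ.
Simple-span end rotations at P and Q under the given loads:
  at P: UDL 14.5: wL³/(24EI) = 165.9/EI
  at Q: UDL 14.5: wL³/(24EI) = 165.9/EI
  at P: point load 118.5 at a = 2.17: Pab(L + b)/(6LEI) = 309.2/EI
  at Q: point load 118.5 at a = 2.17: Pab(L + a)/(6LEI) = 247.5/EI
  θ_P0 = 475.1/EI,  θ_Q0 = 413.4/EI
Flexibility coefficients: a unit moment at one end gives L/(3EI) there and L/(6EI) at the far end, so f₁₁ = f₂₂ = 2.167/EI and f₁₂ = f₂₁ = 1.083/EI.
Compatibility — zero rotation at each built-in end:
  2.167 M_P + 1.083 M_Q = 475.1
  1.083 M_P + 2.167 M_Q = 413.4
Solving the pair gives M_P = 165.2 kN·m and M_Q = 108.2 kN·m (hogging).

M_P = 165.2 kN·m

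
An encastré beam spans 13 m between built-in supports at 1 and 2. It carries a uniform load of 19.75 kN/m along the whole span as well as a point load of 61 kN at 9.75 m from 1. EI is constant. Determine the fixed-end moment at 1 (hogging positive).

M_1 = 315.3 kN·m

Take the two fixed-end moments M_1, M_2 as redundants; the released structure is the simple span 12.
Simple-span end rotations at 1 and 2 under the given loads:
  at 1: UDL 19.75: wL³/(24EI) = 1808/EI
  at 2: UDL 19.75: wL³/(24EI) = 1808/EI
  at 1: point load 61 at a = 9.75: Pab(L + b)/(6LEI) = 402.7/EI
  at 2: point load 61 at a = 9.75: Pab(L + a)/(6LEI) = 563.8/EI
  θ_10 = 2211/EI,  θ_20 = 2372/EI
Flexibility coefficients: a unit moment at one end gives L/(3EI) there and L/(6EI) at the far end, so f₁₁ = f₂₂ = 4.333/EI and f₁₂ = f₂₁ = 2.167/EI.
Compatibility — zero rotation at each built-in end:
  4.333 M_1 + 2.167 M_2 = 2211
  2.167 M_1 + 4.333 M_2 = 2372
Solving the pair gives M_1 = 315.3 kN·m and M_2 = 389.7 kN·m (hogging).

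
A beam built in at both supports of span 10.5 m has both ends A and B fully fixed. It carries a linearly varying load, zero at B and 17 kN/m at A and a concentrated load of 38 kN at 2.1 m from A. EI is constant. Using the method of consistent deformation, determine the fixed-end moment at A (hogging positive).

Take the two fixed-end moments M_A, M_B as redundants; the released structure is the simple span AB.
End rotations of the released simple span under the applied load (×1/EI):
  at A: triangular load, peak 17: w₀L³/(45EI) = 437.3/EI
  at B: triangular load, peak 17: 7w₀L³/(360EI) = 382.7/EI
  at A: point load 38 at a = 2.1: Pab(L + b)/(6LEI) = 201.1/EI
  at B: point load 38 at a = 2.1: Pab(L + a)/(6LEI) = 134.1/EI
  θ_A0 = 638.4/EI,  θ_B0 = 516.7/EI
Flexibility coefficients: a unit moment at one end gives L/(3EI) there and L/(6EI) at the far end, so f₁₁ = f₂₂ = 3.5/EI and f₁₂ = f₂₁ = 1.75/EI.
Compatibility — zero rotation at each built-in end:
  3.5 M_A + 1.75 M_B = 638.4
  1.75 M_A + 3.5 M_B = 516.7
Solving the pair gives M_A = 144.8 kN·m and M_B = 75.24 kN·m (hogging).

M_A = 144.8 kN·m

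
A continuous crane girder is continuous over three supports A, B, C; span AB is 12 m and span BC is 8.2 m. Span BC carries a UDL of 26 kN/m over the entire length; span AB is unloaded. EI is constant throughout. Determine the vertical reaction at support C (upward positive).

R_C = 95.78 kN

Insert a hinge at B; M_B is the redundant, and each span becomes simply supported.
End slopes at the hinge B, treating each span as simply supported:
  span BC: UDL 26: wL³/(24EI) = 597.3/EI
  relative rotation θ_0 = (0 + 597.3)/EI = 597.3/EI
A unit hogging moment at B produces rotation L₁/(3EI) + L₂/(3EI) = 6.733/EI.
Compatibility: M_B·(L₁+L₂)/(3EI) = θ_0, giving M_B = 88.71 kN·m (hogging).
Span BC, ΣM about C: R_B^{BC}·8.2 = 874.1 + 88.71, so R_B^{BC} = 117.4 kN and R_C = 213.2 − 117.4 = 95.78 kN.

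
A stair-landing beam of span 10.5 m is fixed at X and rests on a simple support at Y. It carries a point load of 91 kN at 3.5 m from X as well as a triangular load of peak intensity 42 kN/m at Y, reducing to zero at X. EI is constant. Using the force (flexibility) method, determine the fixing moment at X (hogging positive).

Remove the prop at Y; the released (primary) structure is a cantilever built in at X.
Deflection at Y on the released cantilever, summing each load's contribution:
  point load 91 at a = 3.5: Pa²(3L − a)/(6EI) = 5202/EI
  triangular load, peak 42 at the free end: 11w₀L⁴/(120EI) = 46797/EI
  δ_0 = 51999/EI
Flexibility coefficient — unit upward force at Y: δ_{YY} = L³/(3EI) = 385.9/EI.
Compatibility at Y: δ_0 − R_Y·δ_{YY} = 0, so R_Y = 51999/385.9 = 134.8 kN.
Moment equilibrium about X: M_X = Σ(load moments about X) − R_Y·L = 1862 − 134.8×10.5 = 447.1 kN·m.

M_X = 447.1 kN·m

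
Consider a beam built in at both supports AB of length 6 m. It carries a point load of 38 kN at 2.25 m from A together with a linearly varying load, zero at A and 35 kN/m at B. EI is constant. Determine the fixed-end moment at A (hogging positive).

M_A = 75.4 kN·m

Release both end moments; the primary structure is a simply-supported span AB with redundants M_A and M_B.
On the primary (simply-supported) span, the end slopes from the loading are:
  at A: point load 38 at a = 2.25: Pab(L + b)/(6LEI) = 86.84/EI
  at B: point load 38 at a = 2.25: Pab(L + a)/(6LEI) = 73.48/EI
  at A: triangular load, peak 35: 7w₀L³/(360EI) = 147/EI
  at B: triangular load, peak 35: w₀L³/(45EI) = 168/EI
  θ_A0 = 233.8/EI,  θ_B0 = 241.5/EI
Flexibility coefficients: a unit moment at one end gives L/(3EI) there and L/(6EI) at the far end, so f₁₁ = f₂₂ = 2/EI and f₁₂ = f₂₁ = 1/EI.
Compatibility — zero rotation at each built-in end:
  2 M_A + 1 M_B = 233.8
  1 M_A + 2 M_B = 241.5
Solving the pair gives M_A = 75.4 kN·m and M_B = 83.04 kN·m (hogging).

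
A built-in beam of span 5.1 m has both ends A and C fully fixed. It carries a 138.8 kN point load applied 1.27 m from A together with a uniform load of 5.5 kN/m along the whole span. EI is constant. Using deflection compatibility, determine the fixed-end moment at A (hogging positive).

M_A = 111.3 kN·m

Take the two fixed-end moments M_A, M_C as redundants; the released structure is the simple span AC.
Simple-span end rotations at A and C under the given loads:
  at A: point load 138.8 at a = 1.27: Pab(L + b)/(6LEI) = 197/EI
  at C: point load 138.8 at a = 1.27: Pab(L + a)/(6LEI) = 140.5/EI
  at A: UDL 5.5: wL³/(24EI) = 30.4/EI
  at C: UDL 5.5: wL³/(24EI) = 30.4/EI
  θ_A0 = 227.4/EI,  θ_C0 = 170.9/EI
Flexibility coefficients: a unit moment at one end gives L/(3EI) there and L/(6EI) at the far end, so f₁₁ = f₂₂ = 1.7/EI and f₁₂ = f₂₁ = 0.85/EI.
Compatibility — zero rotation at each built-in end:
  1.7 M_A + 0.85 M_C = 227.4
  0.85 M_A + 1.7 M_C = 170.9
Solving the pair gives M_A = 111.3 kN·m and M_C = 44.89 kN·m (hogging).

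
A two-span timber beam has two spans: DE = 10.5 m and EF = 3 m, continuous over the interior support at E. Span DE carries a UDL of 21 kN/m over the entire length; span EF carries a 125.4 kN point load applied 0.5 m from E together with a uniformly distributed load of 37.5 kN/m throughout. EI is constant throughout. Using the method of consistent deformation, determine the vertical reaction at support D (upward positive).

Take M_E as the redundant. Released structure: two simple spans DE and EF with a hinge at E.
Discontinuity in slope at E on the released structure — sum the simple-span end rotations:
  span DE: UDL 21: wL³/(24EI) = 1013/EI
  span EF: point load 125.4 at a = 0.5: Pab(L + b)/(6LEI) = 47.9/EI
  span EF: UDL 37.5: wL³/(24EI) = 42.19/EI
  relative rotation θ_0 = (1013 + 90.08)/EI = 1103/EI
A unit hogging moment at E produces rotation L₁/(3EI) + L₂/(3EI) = 4.5/EI.
Slope continuity at E: θ_0 = M_E·4.5/EI, so M_E = 1103/4.5 = 245.1 kN·m (hogging).
Span DE, ΣM about D with M_E applied at E: R_E^{DE}·10.5 = 1158 + 245.1, so R_E^{DE} = 133.6 kN and R_D = 220.5 − 133.6 = 86.91 kN.

R_D = 86.91 kN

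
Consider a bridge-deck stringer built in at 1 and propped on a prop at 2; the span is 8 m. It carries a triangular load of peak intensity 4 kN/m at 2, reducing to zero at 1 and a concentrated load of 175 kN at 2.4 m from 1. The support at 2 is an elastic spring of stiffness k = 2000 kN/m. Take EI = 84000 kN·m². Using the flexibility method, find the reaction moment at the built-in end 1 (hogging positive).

M_1 = 312.3 kN·m

Release the roller at 2. Primary structure: cantilever fixed at 1.
Deflection at 2 on the released cantilever, summing each load's contribution:
  triangular load, peak 4 at the free end: 11w₀L⁴/(120EI) = 1502/EI
  point load 175 at a = 2.4: Pa²(3L − a)/(6EI) = 3629/EI
  δ_0 = 5131/EI
Flexibility coefficient — unit upward force at 2: δ_{22} = L³/(3EI) = 170.7/EI.
With EI = 84000 kN·m²: δ_0 = 0.061079 m and δ_{22} = 0.002032 m/kN.
Compatibility — the spring shortens by R_2/k under the reaction it provides: δ_0 − R_2·δ_{22} = R_2/k. With 1/k = 0.0005 m/kN, R_2 = δ_0 / (δ_{22} + 1/k) = 0.061079 / (0.002032 + 0.0005) = 24.13 kN.
Moment equilibrium about 1: M_1 = Σ(load moments about 1) − R_2·L = 505.3 − 24.13×8 = 312.3 kN·m.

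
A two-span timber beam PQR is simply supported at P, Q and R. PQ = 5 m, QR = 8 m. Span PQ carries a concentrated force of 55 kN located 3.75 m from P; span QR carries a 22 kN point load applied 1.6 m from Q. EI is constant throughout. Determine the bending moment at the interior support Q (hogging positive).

Take M_Q as the redundant. Released structure: two simple spans PQ and QR with a hinge at Q.
Discontinuity in slope at Q on the released structure — sum the simple-span end rotations:
  span PQ: point load 55 at a = 3.75: Pab(L + a)/(6LEI) = 75.2/EI
  span QR: point load 22 at a = 1.6: Pab(L + b)/(6LEI) = 67.58/EI
  relative rotation θ_0 = (75.2 + 67.58)/EI = 142.8/EI
A unit hogging moment at Q produces rotation L₁/(3EI) + L₂/(3EI) = 4.333/EI.
Compatibility: M_Q·(L₁+L₂)/(3EI) = θ_0, giving M_Q = 32.95 kN·m (hogging).

M_Q = 32.95 kN·m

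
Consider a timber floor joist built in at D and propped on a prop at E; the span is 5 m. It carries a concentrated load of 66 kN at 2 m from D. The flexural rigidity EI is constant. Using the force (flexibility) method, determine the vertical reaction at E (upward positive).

Choose R_E as the redundant. The primary structure is the cantilever fixed at D.
Deflection at E on the released cantilever, summing each load's contribution:
  point load 66 at a = 2: Pa²(3L − a)/(6EI) = 572/EI
Tip deflection under a unit load at E: L³/(3EI) = 41.67/EI.
The prop prevents deflection at E: R_E = δ_0/δ_{EE} = 572/41.67 = 13.73 kN.

R_E = 13.73 kN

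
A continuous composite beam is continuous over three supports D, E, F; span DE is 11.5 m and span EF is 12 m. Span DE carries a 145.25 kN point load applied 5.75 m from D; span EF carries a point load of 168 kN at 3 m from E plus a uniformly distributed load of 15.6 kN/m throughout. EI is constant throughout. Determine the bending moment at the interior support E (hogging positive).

Take M_E as the redundant. Released structure: two simple spans DE and EF with a hinge at E.
Discontinuity in slope at E on the released structure — sum the simple-span end rotations:
  span DE: point load 145.25 at a = 5.75: Pab(L + a)/(6LEI) = 1201/EI
  span EF: point load 168 at a = 3: Pab(L + b)/(6LEI) = 1323/EI
  span EF: UDL 15.6: wL³/(24EI) = 1123/EI
  relative rotation θ_0 = (1201 + 2446)/EI = 3647/EI
A unit hogging moment at E produces rotation L₁/(3EI) + L₂/(3EI) = 7.833/EI.
Slope continuity at E: θ_0 = M_E·7.833/EI, so M_E = 3647/7.833 = 465.5 kN·m (hogging).

M_E = 465.5 kN·m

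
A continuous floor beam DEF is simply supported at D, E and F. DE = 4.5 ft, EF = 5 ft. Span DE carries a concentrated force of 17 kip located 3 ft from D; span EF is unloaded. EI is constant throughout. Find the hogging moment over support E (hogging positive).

Take M_E as the redundant. Released structure: two simple spans DE and EF with a hinge at E.
Rotations at E on the released spans (each span's end-slope, ×1/EI):
  span DE: point load 17 at a = 3: Pab(L + a)/(6LEI) = 21.25/EI
  relative rotation θ_0 = (21.25 + 0)/EI = 21.25/EI
A unit hogging moment at E produces rotation L₁/(3EI) + L₂/(3EI) = 3.167/EI.
Slope continuity at E: θ_0 = M_E·3.167/EI, so M_E = 21.25/3.167 = 6.711 kip·ft (hogging).

M_E = 6.711 kip·ft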